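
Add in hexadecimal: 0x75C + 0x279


Align and add column by column (LSB to MSB, each column mod 16 with carry):
  075C
+ 0279
  ----
  col 0: C(12) + 9(9) + 0 (carry in) = 21 → 5(5), carry out 1
  col 1: 5(5) + 7(7) + 1 (carry in) = 13 → D(13), carry out 0
  col 2: 7(7) + 2(2) + 0 (carry in) = 9 → 9(9), carry out 0
  col 3: 0(0) + 0(0) + 0 (carry in) = 0 → 0(0), carry out 0
Reading digits MSB→LSB: 09D5
Strip leading zeros: 9D5
= 0x9D5


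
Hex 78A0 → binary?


Each hex digit → 4 binary bits:
  7 = 0111
  8 = 1000
  A = 1010
  0 = 0000
Concatenate: 0111 1000 1010 0000
= 0111100010100000


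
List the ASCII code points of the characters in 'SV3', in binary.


String: 'SV3'  (3 characters)
Per-character ASCII lookup:
  'S': uppercase starts at 65: 'S' = 65 + 18 = 83 → 1010011
  'V': uppercase starts at 65: 'V' = 65 + 21 = 86 → 1010110
  '3': digits start at 48: '3' = 48 + 3 = 51 → 110011
= 1010011 1010110 110011


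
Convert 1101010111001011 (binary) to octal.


Group into 3-bit groups: 001101010111001011
  001 = 1
  101 = 5
  010 = 2
  111 = 7
  001 = 1
  011 = 3
= 0o152713


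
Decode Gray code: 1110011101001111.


Gray code: 1110011101001111
MSB stays the same: 1
Each subsequent bit = prev_binary XOR current_gray:
  B[1] = 1 XOR 1 = 0
  B[2] = 0 XOR 1 = 1
  B[3] = 1 XOR 0 = 1
  B[4] = 1 XOR 0 = 1
  B[5] = 1 XOR 1 = 0
  B[6] = 0 XOR 1 = 1
  B[7] = 1 XOR 1 = 0
  B[8] = 0 XOR 0 = 0
  B[9] = 0 XOR 1 = 1
  B[10] = 1 XOR 0 = 1
  B[11] = 1 XOR 0 = 1
  B[12] = 1 XOR 1 = 0
  B[13] = 0 XOR 1 = 1
  B[14] = 1 XOR 1 = 0
  B[15] = 0 XOR 1 = 1
= 1011101001110101 (47733 decimal)


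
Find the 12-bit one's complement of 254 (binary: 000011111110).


Original: 000011111110
Invert all bits:
  bit 0: 0 → 1
  bit 1: 0 → 1
  bit 2: 0 → 1
  bit 3: 0 → 1
  bit 4: 1 → 0
  bit 5: 1 → 0
  bit 6: 1 → 0
  bit 7: 1 → 0
  bit 8: 1 → 0
  bit 9: 1 → 0
  bit 10: 1 → 0
  bit 11: 0 → 1
= 111100000001


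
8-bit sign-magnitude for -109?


Sign bit: 1 (negative)
Magnitude: 109 = 1101101
= 11101101


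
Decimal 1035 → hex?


Divide by 16 repeatedly:
1035 ÷ 16 = 64 remainder 11 (B)
64 ÷ 16 = 4 remainder 0 (0)
4 ÷ 16 = 0 remainder 4 (4)
Reading remainders bottom-up:
= 0x40B


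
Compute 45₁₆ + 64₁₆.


Align and add column by column (LSB to MSB, each column mod 16 with carry):
  045
+ 064
  ---
  col 0: 5(5) + 4(4) + 0 (carry in) = 9 → 9(9), carry out 0
  col 1: 4(4) + 6(6) + 0 (carry in) = 10 → A(10), carry out 0
  col 2: 0(0) + 0(0) + 0 (carry in) = 0 → 0(0), carry out 0
Reading digits MSB→LSB: 0A9
Strip leading zeros: A9
= 0xA9


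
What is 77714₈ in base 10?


Positional values:
Position 0: 4 × 8^0 = 4
Position 1: 1 × 8^1 = 8
Position 2: 7 × 8^2 = 448
Position 3: 7 × 8^3 = 3584
Position 4: 7 × 8^4 = 28672
Sum = 4 + 8 + 448 + 3584 + 28672
= 32716


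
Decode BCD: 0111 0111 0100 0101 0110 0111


Each 4-bit group → digit:
  0111 → 7
  0111 → 7
  0100 → 4
  0101 → 5
  0110 → 6
  0111 → 7
= 774567


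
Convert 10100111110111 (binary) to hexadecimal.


Group into 4-bit nibbles: 0010100111110111
  0010 = 2
  1001 = 9
  1111 = F
  0111 = 7
= 0x29F7


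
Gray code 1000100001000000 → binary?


Gray code: 1000100001000000
MSB stays the same: 1
Each subsequent bit = prev_binary XOR current_gray:
  B[1] = 1 XOR 0 = 1
  B[2] = 1 XOR 0 = 1
  B[3] = 1 XOR 0 = 1
  B[4] = 1 XOR 1 = 0
  B[5] = 0 XOR 0 = 0
  B[6] = 0 XOR 0 = 0
  B[7] = 0 XOR 0 = 0
  B[8] = 0 XOR 0 = 0
  B[9] = 0 XOR 1 = 1
  B[10] = 1 XOR 0 = 1
  B[11] = 1 XOR 0 = 1
  B[12] = 1 XOR 0 = 1
  B[13] = 1 XOR 0 = 1
  B[14] = 1 XOR 0 = 1
  B[15] = 1 XOR 0 = 1
= 1111000001111111 (61567 decimal)


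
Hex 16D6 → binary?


Each hex digit → 4 binary bits:
  1 = 0001
  6 = 0110
  D = 1101
  6 = 0110
Concatenate: 0001 0110 1101 0110
= 0001011011010110


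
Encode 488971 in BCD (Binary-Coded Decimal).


Each digit → 4-bit binary:
  4 → 0100
  8 → 1000
  8 → 1000
  9 → 1001
  7 → 0111
  1 → 0001
= 0100 1000 1000 1001 0111 0001


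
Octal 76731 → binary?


Each octal digit → 3 binary bits:
  7 = 111
  6 = 110
  7 = 111
  3 = 011
  1 = 001
Concatenate: 111 110 111 011 001
= 111110111011001


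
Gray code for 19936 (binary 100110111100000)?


Binary: 100110111100000
Gray code: G = B XOR (B >> 1)
B >> 1 = 010011011110000
100110111100000 XOR 010011011110000:
  1 XOR 0 = 1
  0 XOR 1 = 1
  0 XOR 0 = 0
  1 XOR 0 = 1
  1 XOR 1 = 0
  0 XOR 1 = 1
  1 XOR 0 = 1
  1 XOR 1 = 0
  1 XOR 1 = 0
  1 XOR 1 = 0
  0 XOR 1 = 1
  0 XOR 0 = 0
  0 XOR 0 = 0
  0 XOR 0 = 0
  0 XOR 0 = 0
= 110101100010000


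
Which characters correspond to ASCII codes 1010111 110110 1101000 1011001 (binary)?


Codes (binary): 1010111 110110 1101000 1011001
Per-code ASCII lookup:
  1010111 = 87  (range 65-90: uppercase, 87 - 65 = 22) → 'W'
  110110 = 54  (range 48-57: digits, 54 - 48 = 6) → '6'
  1101000 = 104  (range 97-122: lowercase, 104 - 97 = 7) → 'h'
  1011001 = 89  (range 65-90: uppercase, 89 - 65 = 24) → 'Y'
= 'W6hY'


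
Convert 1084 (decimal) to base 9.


Divide by 9 repeatedly:
1084 ÷ 9 = 120 remainder 4
120 ÷ 9 = 13 remainder 3
13 ÷ 9 = 1 remainder 4
1 ÷ 9 = 0 remainder 1
Reading remainders bottom-up:
= 1434


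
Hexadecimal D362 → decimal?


Positional values:
Position 0: 2 × 16^0 = 2 × 1 = 2
Position 1: 6 × 16^1 = 6 × 16 = 96
Position 2: 3 × 16^2 = 3 × 256 = 768
Position 3: D × 16^3 = 13 × 4096 = 53248
Sum = 2 + 96 + 768 + 53248
= 54114


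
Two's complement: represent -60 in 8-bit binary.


Original: 00111100
Step 1 - Invert all bits: 11000011
Step 2 - Add 1: 11000011 + 1
= 11000100 (represents -60)


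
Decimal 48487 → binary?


Divide by 2 repeatedly:
48487 ÷ 2 = 24243 remainder 1
24243 ÷ 2 = 12121 remainder 1
12121 ÷ 2 = 6060 remainder 1
6060 ÷ 2 = 3030 remainder 0
3030 ÷ 2 = 1515 remainder 0
1515 ÷ 2 = 757 remainder 1
757 ÷ 2 = 378 remainder 1
378 ÷ 2 = 189 remainder 0
189 ÷ 2 = 94 remainder 1
94 ÷ 2 = 47 remainder 0
47 ÷ 2 = 23 remainder 1
23 ÷ 2 = 11 remainder 1
11 ÷ 2 = 5 remainder 1
5 ÷ 2 = 2 remainder 1
2 ÷ 2 = 1 remainder 0
1 ÷ 2 = 0 remainder 1
Reading remainders bottom-up:
= 1011110101100111


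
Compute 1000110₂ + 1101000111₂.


Align and add column by column (LSB to MSB, carry propagating):
  00001000110
+ 01101000111
  -----------
  col 0: 0 + 1 + 0 (carry in) = 1 → bit 1, carry out 0
  col 1: 1 + 1 + 0 (carry in) = 2 → bit 0, carry out 1
  col 2: 1 + 1 + 1 (carry in) = 3 → bit 1, carry out 1
  col 3: 0 + 0 + 1 (carry in) = 1 → bit 1, carry out 0
  col 4: 0 + 0 + 0 (carry in) = 0 → bit 0, carry out 0
  col 5: 0 + 0 + 0 (carry in) = 0 → bit 0, carry out 0
  col 6: 1 + 1 + 0 (carry in) = 2 → bit 0, carry out 1
  col 7: 0 + 0 + 1 (carry in) = 1 → bit 1, carry out 0
  col 8: 0 + 1 + 0 (carry in) = 1 → bit 1, carry out 0
  col 9: 0 + 1 + 0 (carry in) = 1 → bit 1, carry out 0
  col 10: 0 + 0 + 0 (carry in) = 0 → bit 0, carry out 0
Reading bits MSB→LSB: 01110001101
Strip leading zeros: 1110001101
= 1110001101


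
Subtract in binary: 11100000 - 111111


Align and subtract column by column (LSB to MSB, borrowing when needed):
  11100000
- 00111111
  --------
  col 0: (0 - 0 borrow-in) - 1 → borrow from next column: (0+2) - 1 = 1, borrow out 1
  col 1: (0 - 1 borrow-in) - 1 → borrow from next column: (-1+2) - 1 = 0, borrow out 1
  col 2: (0 - 1 borrow-in) - 1 → borrow from next column: (-1+2) - 1 = 0, borrow out 1
  col 3: (0 - 1 borrow-in) - 1 → borrow from next column: (-1+2) - 1 = 0, borrow out 1
  col 4: (0 - 1 borrow-in) - 1 → borrow from next column: (-1+2) - 1 = 0, borrow out 1
  col 5: (1 - 1 borrow-in) - 1 → borrow from next column: (0+2) - 1 = 1, borrow out 1
  col 6: (1 - 1 borrow-in) - 0 → 0 - 0 = 0, borrow out 0
  col 7: (1 - 0 borrow-in) - 0 → 1 - 0 = 1, borrow out 0
Reading bits MSB→LSB: 10100001
Strip leading zeros: 10100001
= 10100001


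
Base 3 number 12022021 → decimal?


Positional values (base 3):
  1 × 3^0 = 1 × 1 = 1
  2 × 3^1 = 2 × 3 = 6
  0 × 3^2 = 0 × 9 = 0
  2 × 3^3 = 2 × 27 = 54
  2 × 3^4 = 2 × 81 = 162
  0 × 3^5 = 0 × 243 = 0
  2 × 3^6 = 2 × 729 = 1458
  1 × 3^7 = 1 × 2187 = 2187
Sum = 1 + 6 + 0 + 54 + 162 + 0 + 1458 + 2187
= 3868


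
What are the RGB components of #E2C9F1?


Hex: #E2C9F1
R = E2₁₆ = 226
G = C9₁₆ = 201
B = F1₁₆ = 241
= RGB(226, 201, 241)


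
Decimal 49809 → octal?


Divide by 8 repeatedly:
49809 ÷ 8 = 6226 remainder 1
6226 ÷ 8 = 778 remainder 2
778 ÷ 8 = 97 remainder 2
97 ÷ 8 = 12 remainder 1
12 ÷ 8 = 1 remainder 4
1 ÷ 8 = 0 remainder 1
Reading remainders bottom-up:
= 0o141221


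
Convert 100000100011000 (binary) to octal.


Group into 3-bit groups: 100000100011000
  100 = 4
  000 = 0
  100 = 4
  011 = 3
  000 = 0
= 0o40430


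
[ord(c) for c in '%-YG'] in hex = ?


String: '%-YG'  (4 characters)
Per-character ASCII lookup:
  '%': special character: '%' = 37 → 0x25
  '-': special character: '-' = 45 → 0x2D
  'Y': uppercase starts at 65: 'Y' = 65 + 24 = 89 → 0x59
  'G': uppercase starts at 65: 'G' = 65 + 6 = 71 → 0x47
= 0x25 0x2D 0x59 0x47


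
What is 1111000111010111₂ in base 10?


Positional values:
Bit 0: 1 × 2^0 = 1
Bit 1: 1 × 2^1 = 2
Bit 2: 1 × 2^2 = 4
Bit 4: 1 × 2^4 = 16
Bit 6: 1 × 2^6 = 64
Bit 7: 1 × 2^7 = 128
Bit 8: 1 × 2^8 = 256
Bit 12: 1 × 2^12 = 4096
Bit 13: 1 × 2^13 = 8192
Bit 14: 1 × 2^14 = 16384
Bit 15: 1 × 2^15 = 32768
Sum = 1 + 2 + 4 + 16 + 64 + 128 + 256 + 4096 + 8192 + 16384 + 32768
= 61911


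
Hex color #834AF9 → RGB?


Hex: #834AF9
R = 83₁₆ = 131
G = 4A₁₆ = 74
B = F9₁₆ = 249
= RGB(131, 74, 249)


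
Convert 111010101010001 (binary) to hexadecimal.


Group into 4-bit nibbles: 0111010101010001
  0111 = 7
  0101 = 5
  0101 = 5
  0001 = 1
= 0x7551


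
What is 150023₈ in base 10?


Positional values:
Position 0: 3 × 8^0 = 3
Position 1: 2 × 8^1 = 16
Position 2: 0 × 8^2 = 0
Position 3: 0 × 8^3 = 0
Position 4: 5 × 8^4 = 20480
Position 5: 1 × 8^5 = 32768
Sum = 3 + 16 + 0 + 0 + 20480 + 32768
= 53267


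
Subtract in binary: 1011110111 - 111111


Align and subtract column by column (LSB to MSB, borrowing when needed):
  1011110111
- 0000111111
  ----------
  col 0: (1 - 0 borrow-in) - 1 → 1 - 1 = 0, borrow out 0
  col 1: (1 - 0 borrow-in) - 1 → 1 - 1 = 0, borrow out 0
  col 2: (1 - 0 borrow-in) - 1 → 1 - 1 = 0, borrow out 0
  col 3: (0 - 0 borrow-in) - 1 → borrow from next column: (0+2) - 1 = 1, borrow out 1
  col 4: (1 - 1 borrow-in) - 1 → borrow from next column: (0+2) - 1 = 1, borrow out 1
  col 5: (1 - 1 borrow-in) - 1 → borrow from next column: (0+2) - 1 = 1, borrow out 1
  col 6: (1 - 1 borrow-in) - 0 → 0 - 0 = 0, borrow out 0
  col 7: (1 - 0 borrow-in) - 0 → 1 - 0 = 1, borrow out 0
  col 8: (0 - 0 borrow-in) - 0 → 0 - 0 = 0, borrow out 0
  col 9: (1 - 0 borrow-in) - 0 → 1 - 0 = 1, borrow out 0
Reading bits MSB→LSB: 1010111000
Strip leading zeros: 1010111000
= 1010111000


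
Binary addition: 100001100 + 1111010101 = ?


Align and add column by column (LSB to MSB, carry propagating):
  00100001100
+ 01111010101
  -----------
  col 0: 0 + 1 + 0 (carry in) = 1 → bit 1, carry out 0
  col 1: 0 + 0 + 0 (carry in) = 0 → bit 0, carry out 0
  col 2: 1 + 1 + 0 (carry in) = 2 → bit 0, carry out 1
  col 3: 1 + 0 + 1 (carry in) = 2 → bit 0, carry out 1
  col 4: 0 + 1 + 1 (carry in) = 2 → bit 0, carry out 1
  col 5: 0 + 0 + 1 (carry in) = 1 → bit 1, carry out 0
  col 6: 0 + 1 + 0 (carry in) = 1 → bit 1, carry out 0
  col 7: 0 + 1 + 0 (carry in) = 1 → bit 1, carry out 0
  col 8: 1 + 1 + 0 (carry in) = 2 → bit 0, carry out 1
  col 9: 0 + 1 + 1 (carry in) = 2 → bit 0, carry out 1
  col 10: 0 + 0 + 1 (carry in) = 1 → bit 1, carry out 0
Reading bits MSB→LSB: 10011100001
Strip leading zeros: 10011100001
= 10011100001


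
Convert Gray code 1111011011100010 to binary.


Gray code: 1111011011100010
MSB stays the same: 1
Each subsequent bit = prev_binary XOR current_gray:
  B[1] = 1 XOR 1 = 0
  B[2] = 0 XOR 1 = 1
  B[3] = 1 XOR 1 = 0
  B[4] = 0 XOR 0 = 0
  B[5] = 0 XOR 1 = 1
  B[6] = 1 XOR 1 = 0
  B[7] = 0 XOR 0 = 0
  B[8] = 0 XOR 1 = 1
  B[9] = 1 XOR 1 = 0
  B[10] = 0 XOR 1 = 1
  B[11] = 1 XOR 0 = 1
  B[12] = 1 XOR 0 = 1
  B[13] = 1 XOR 0 = 1
  B[14] = 1 XOR 1 = 0
  B[15] = 0 XOR 0 = 0
= 1010010010111100 (42172 decimal)


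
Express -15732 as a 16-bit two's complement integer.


Original: 0011110101110100
Step 1 - Invert all bits: 1100001010001011
Step 2 - Add 1: 1100001010001011 + 1
= 1100001010001100 (represents -15732)


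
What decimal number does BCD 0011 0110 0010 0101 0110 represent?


Each 4-bit group → digit:
  0011 → 3
  0110 → 6
  0010 → 2
  0101 → 5
  0110 → 6
= 36256


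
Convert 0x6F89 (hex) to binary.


Each hex digit → 4 binary bits:
  6 = 0110
  F = 1111
  8 = 1000
  9 = 1001
Concatenate: 0110 1111 1000 1001
= 0110111110001001


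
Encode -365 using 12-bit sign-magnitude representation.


Sign bit: 1 (negative)
Magnitude: 365 = 00101101101
= 100101101101


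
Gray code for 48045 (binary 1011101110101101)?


Binary: 1011101110101101
Gray code: G = B XOR (B >> 1)
B >> 1 = 0101110111010110
1011101110101101 XOR 0101110111010110:
  1 XOR 0 = 1
  0 XOR 1 = 1
  1 XOR 0 = 1
  1 XOR 1 = 0
  1 XOR 1 = 0
  0 XOR 1 = 1
  1 XOR 0 = 1
  1 XOR 1 = 0
  1 XOR 1 = 0
  0 XOR 1 = 1
  1 XOR 0 = 1
  0 XOR 1 = 1
  1 XOR 0 = 1
  1 XOR 1 = 0
  0 XOR 1 = 1
  1 XOR 0 = 1
= 1110011001111011


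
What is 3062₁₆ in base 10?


Positional values:
Position 0: 2 × 16^0 = 2 × 1 = 2
Position 1: 6 × 16^1 = 6 × 16 = 96
Position 2: 0 × 16^2 = 0 × 256 = 0
Position 3: 3 × 16^3 = 3 × 4096 = 12288
Sum = 2 + 96 + 0 + 12288
= 12386


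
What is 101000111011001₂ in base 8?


Group into 3-bit groups: 101000111011001
  101 = 5
  000 = 0
  111 = 7
  011 = 3
  001 = 1
= 0o50731


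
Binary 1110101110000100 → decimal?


Positional values:
Bit 2: 1 × 2^2 = 4
Bit 7: 1 × 2^7 = 128
Bit 8: 1 × 2^8 = 256
Bit 9: 1 × 2^9 = 512
Bit 11: 1 × 2^11 = 2048
Bit 13: 1 × 2^13 = 8192
Bit 14: 1 × 2^14 = 16384
Bit 15: 1 × 2^15 = 32768
Sum = 4 + 128 + 256 + 512 + 2048 + 8192 + 16384 + 32768
= 60292


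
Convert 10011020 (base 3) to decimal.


Positional values (base 3):
  0 × 3^0 = 0 × 1 = 0
  2 × 3^1 = 2 × 3 = 6
  0 × 3^2 = 0 × 9 = 0
  1 × 3^3 = 1 × 27 = 27
  1 × 3^4 = 1 × 81 = 81
  0 × 3^5 = 0 × 243 = 0
  0 × 3^6 = 0 × 729 = 0
  1 × 3^7 = 1 × 2187 = 2187
Sum = 0 + 6 + 0 + 27 + 81 + 0 + 0 + 2187
= 2301


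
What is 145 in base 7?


Divide by 7 repeatedly:
145 ÷ 7 = 20 remainder 5
20 ÷ 7 = 2 remainder 6
2 ÷ 7 = 0 remainder 2
Reading remainders bottom-up:
= 265


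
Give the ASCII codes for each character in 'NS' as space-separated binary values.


String: 'NS'  (2 characters)
Per-character ASCII lookup:
  'N': uppercase starts at 65: 'N' = 65 + 13 = 78 → 1001110
  'S': uppercase starts at 65: 'S' = 65 + 18 = 83 → 1010011
= 1001110 1010011


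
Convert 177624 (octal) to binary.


Each octal digit → 3 binary bits:
  1 = 001
  7 = 111
  7 = 111
  6 = 110
  2 = 010
  4 = 100
Concatenate: 001 111 111 110 010 100
= 001111111110010100


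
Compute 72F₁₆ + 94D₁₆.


Align and add column by column (LSB to MSB, each column mod 16 with carry):
  072F
+ 094D
  ----
  col 0: F(15) + D(13) + 0 (carry in) = 28 → C(12), carry out 1
  col 1: 2(2) + 4(4) + 1 (carry in) = 7 → 7(7), carry out 0
  col 2: 7(7) + 9(9) + 0 (carry in) = 16 → 0(0), carry out 1
  col 3: 0(0) + 0(0) + 1 (carry in) = 1 → 1(1), carry out 0
Reading digits MSB→LSB: 107C
Strip leading zeros: 107C
= 0x107C


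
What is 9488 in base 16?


Divide by 16 repeatedly:
9488 ÷ 16 = 593 remainder 0 (0)
593 ÷ 16 = 37 remainder 1 (1)
37 ÷ 16 = 2 remainder 5 (5)
2 ÷ 16 = 0 remainder 2 (2)
Reading remainders bottom-up:
= 0x2510


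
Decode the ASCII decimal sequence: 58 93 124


Codes (decimal): 58 93 124
Per-code ASCII lookup:
  58  (special character) → ':'
  93  (special character) → ']'
  124  (special character) → '|'
= ':]|'


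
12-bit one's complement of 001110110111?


Original: 001110110111
Invert all bits:
  bit 0: 0 → 1
  bit 1: 0 → 1
  bit 2: 1 → 0
  bit 3: 1 → 0
  bit 4: 1 → 0
  bit 5: 0 → 1
  bit 6: 1 → 0
  bit 7: 1 → 0
  bit 8: 0 → 1
  bit 9: 1 → 0
  bit 10: 1 → 0
  bit 11: 1 → 0
= 110001001000


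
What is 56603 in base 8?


Divide by 8 repeatedly:
56603 ÷ 8 = 7075 remainder 3
7075 ÷ 8 = 884 remainder 3
884 ÷ 8 = 110 remainder 4
110 ÷ 8 = 13 remainder 6
13 ÷ 8 = 1 remainder 5
1 ÷ 8 = 0 remainder 1
Reading remainders bottom-up:
= 0o156433


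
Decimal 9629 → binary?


Divide by 2 repeatedly:
9629 ÷ 2 = 4814 remainder 1
4814 ÷ 2 = 2407 remainder 0
2407 ÷ 2 = 1203 remainder 1
1203 ÷ 2 = 601 remainder 1
601 ÷ 2 = 300 remainder 1
300 ÷ 2 = 150 remainder 0
150 ÷ 2 = 75 remainder 0
75 ÷ 2 = 37 remainder 1
37 ÷ 2 = 18 remainder 1
18 ÷ 2 = 9 remainder 0
9 ÷ 2 = 4 remainder 1
4 ÷ 2 = 2 remainder 0
2 ÷ 2 = 1 remainder 0
1 ÷ 2 = 0 remainder 1
Reading remainders bottom-up:
= 10010110011101


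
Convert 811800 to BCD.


Each digit → 4-bit binary:
  8 → 1000
  1 → 0001
  1 → 0001
  8 → 1000
  0 → 0000
  0 → 0000
= 1000 0001 0001 1000 0000 0000


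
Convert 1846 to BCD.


Each digit → 4-bit binary:
  1 → 0001
  8 → 1000
  4 → 0100
  6 → 0110
= 0001 1000 0100 0110


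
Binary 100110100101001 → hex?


Group into 4-bit nibbles: 0100110100101001
  0100 = 4
  1101 = D
  0010 = 2
  1001 = 9
= 0x4D29


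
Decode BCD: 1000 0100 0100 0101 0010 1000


Each 4-bit group → digit:
  1000 → 8
  0100 → 4
  0100 → 4
  0101 → 5
  0010 → 2
  1000 → 8
= 844528


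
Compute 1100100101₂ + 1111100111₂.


Align and add column by column (LSB to MSB, carry propagating):
  01100100101
+ 01111100111
  -----------
  col 0: 1 + 1 + 0 (carry in) = 2 → bit 0, carry out 1
  col 1: 0 + 1 + 1 (carry in) = 2 → bit 0, carry out 1
  col 2: 1 + 1 + 1 (carry in) = 3 → bit 1, carry out 1
  col 3: 0 + 0 + 1 (carry in) = 1 → bit 1, carry out 0
  col 4: 0 + 0 + 0 (carry in) = 0 → bit 0, carry out 0
  col 5: 1 + 1 + 0 (carry in) = 2 → bit 0, carry out 1
  col 6: 0 + 1 + 1 (carry in) = 2 → bit 0, carry out 1
  col 7: 0 + 1 + 1 (carry in) = 2 → bit 0, carry out 1
  col 8: 1 + 1 + 1 (carry in) = 3 → bit 1, carry out 1
  col 9: 1 + 1 + 1 (carry in) = 3 → bit 1, carry out 1
  col 10: 0 + 0 + 1 (carry in) = 1 → bit 1, carry out 0
Reading bits MSB→LSB: 11100001100
Strip leading zeros: 11100001100
= 11100001100


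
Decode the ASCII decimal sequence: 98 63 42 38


Codes (decimal): 98 63 42 38
Per-code ASCII lookup:
  98  (range 97-122: lowercase, 98 - 97 = 1) → 'b'
  63  (special character) → '?'
  42  (special character) → '*'
  38  (special character) → '&'
= 'b?*&'


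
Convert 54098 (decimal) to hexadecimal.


Divide by 16 repeatedly:
54098 ÷ 16 = 3381 remainder 2 (2)
3381 ÷ 16 = 211 remainder 5 (5)
211 ÷ 16 = 13 remainder 3 (3)
13 ÷ 16 = 0 remainder 13 (D)
Reading remainders bottom-up:
= 0xD352


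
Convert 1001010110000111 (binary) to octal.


Group into 3-bit groups: 001001010110000111
  001 = 1
  001 = 1
  010 = 2
  110 = 6
  000 = 0
  111 = 7
= 0o112607


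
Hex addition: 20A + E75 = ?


Align and add column by column (LSB to MSB, each column mod 16 with carry):
  020A
+ 0E75
  ----
  col 0: A(10) + 5(5) + 0 (carry in) = 15 → F(15), carry out 0
  col 1: 0(0) + 7(7) + 0 (carry in) = 7 → 7(7), carry out 0
  col 2: 2(2) + E(14) + 0 (carry in) = 16 → 0(0), carry out 1
  col 3: 0(0) + 0(0) + 1 (carry in) = 1 → 1(1), carry out 0
Reading digits MSB→LSB: 107F
Strip leading zeros: 107F
= 0x107F


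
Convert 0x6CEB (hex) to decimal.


Positional values:
Position 0: B × 16^0 = 11 × 1 = 11
Position 1: E × 16^1 = 14 × 16 = 224
Position 2: C × 16^2 = 12 × 256 = 3072
Position 3: 6 × 16^3 = 6 × 4096 = 24576
Sum = 11 + 224 + 3072 + 24576
= 27883


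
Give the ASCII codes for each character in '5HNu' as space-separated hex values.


String: '5HNu'  (4 characters)
Per-character ASCII lookup:
  '5': digits start at 48: '5' = 48 + 5 = 53 → 0x35
  'H': uppercase starts at 65: 'H' = 65 + 7 = 72 → 0x48
  'N': uppercase starts at 65: 'N' = 65 + 13 = 78 → 0x4E
  'u': lowercase starts at 97: 'u' = 97 + 20 = 117 → 0x75
= 0x35 0x48 0x4E 0x75


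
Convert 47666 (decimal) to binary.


Divide by 2 repeatedly:
47666 ÷ 2 = 23833 remainder 0
23833 ÷ 2 = 11916 remainder 1
11916 ÷ 2 = 5958 remainder 0
5958 ÷ 2 = 2979 remainder 0
2979 ÷ 2 = 1489 remainder 1
1489 ÷ 2 = 744 remainder 1
744 ÷ 2 = 372 remainder 0
372 ÷ 2 = 186 remainder 0
186 ÷ 2 = 93 remainder 0
93 ÷ 2 = 46 remainder 1
46 ÷ 2 = 23 remainder 0
23 ÷ 2 = 11 remainder 1
11 ÷ 2 = 5 remainder 1
5 ÷ 2 = 2 remainder 1
2 ÷ 2 = 1 remainder 0
1 ÷ 2 = 0 remainder 1
Reading remainders bottom-up:
= 1011101000110010


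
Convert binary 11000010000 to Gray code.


Binary: 11000010000
Gray code: G = B XOR (B >> 1)
B >> 1 = 01100001000
11000010000 XOR 01100001000:
  1 XOR 0 = 1
  1 XOR 1 = 0
  0 XOR 1 = 1
  0 XOR 0 = 0
  0 XOR 0 = 0
  0 XOR 0 = 0
  1 XOR 0 = 1
  0 XOR 1 = 1
  0 XOR 0 = 0
  0 XOR 0 = 0
  0 XOR 0 = 0
= 10100011000


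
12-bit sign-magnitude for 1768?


Sign bit: 0 (positive)
Magnitude: 1768 = 11011101000
= 011011101000


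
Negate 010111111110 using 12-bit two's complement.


Original: 010111111110
Step 1 - Invert all bits: 101000000001
Step 2 - Add 1: 101000000001 + 1
= 101000000010 (represents -1534)


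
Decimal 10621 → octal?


Divide by 8 repeatedly:
10621 ÷ 8 = 1327 remainder 5
1327 ÷ 8 = 165 remainder 7
165 ÷ 8 = 20 remainder 5
20 ÷ 8 = 2 remainder 4
2 ÷ 8 = 0 remainder 2
Reading remainders bottom-up:
= 0o24575


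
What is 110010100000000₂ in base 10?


Positional values:
Bit 8: 1 × 2^8 = 256
Bit 10: 1 × 2^10 = 1024
Bit 13: 1 × 2^13 = 8192
Bit 14: 1 × 2^14 = 16384
Sum = 256 + 1024 + 8192 + 16384
= 25856


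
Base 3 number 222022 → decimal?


Positional values (base 3):
  2 × 3^0 = 2 × 1 = 2
  2 × 3^1 = 2 × 3 = 6
  0 × 3^2 = 0 × 9 = 0
  2 × 3^3 = 2 × 27 = 54
  2 × 3^4 = 2 × 81 = 162
  2 × 3^5 = 2 × 243 = 486
Sum = 2 + 6 + 0 + 54 + 162 + 486
= 710


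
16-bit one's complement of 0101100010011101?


Original: 0101100010011101
Invert all bits:
  bit 0: 0 → 1
  bit 1: 1 → 0
  bit 2: 0 → 1
  bit 3: 1 → 0
  bit 4: 1 → 0
  bit 5: 0 → 1
  bit 6: 0 → 1
  bit 7: 0 → 1
  bit 8: 1 → 0
  bit 9: 0 → 1
  bit 10: 0 → 1
  bit 11: 1 → 0
  bit 12: 1 → 0
  bit 13: 1 → 0
  bit 14: 0 → 1
  bit 15: 1 → 0
= 1010011101100010


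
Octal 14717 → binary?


Each octal digit → 3 binary bits:
  1 = 001
  4 = 100
  7 = 111
  1 = 001
  7 = 111
Concatenate: 001 100 111 001 111
= 001100111001111


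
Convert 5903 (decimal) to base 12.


Divide by 12 repeatedly:
5903 ÷ 12 = 491 remainder 11
491 ÷ 12 = 40 remainder 11
40 ÷ 12 = 3 remainder 4
3 ÷ 12 = 0 remainder 3
Reading remainders bottom-up:
= 34BB


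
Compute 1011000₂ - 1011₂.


Align and subtract column by column (LSB to MSB, borrowing when needed):
  1011000
- 0001011
  -------
  col 0: (0 - 0 borrow-in) - 1 → borrow from next column: (0+2) - 1 = 1, borrow out 1
  col 1: (0 - 1 borrow-in) - 1 → borrow from next column: (-1+2) - 1 = 0, borrow out 1
  col 2: (0 - 1 borrow-in) - 0 → borrow from next column: (-1+2) - 0 = 1, borrow out 1
  col 3: (1 - 1 borrow-in) - 1 → borrow from next column: (0+2) - 1 = 1, borrow out 1
  col 4: (1 - 1 borrow-in) - 0 → 0 - 0 = 0, borrow out 0
  col 5: (0 - 0 borrow-in) - 0 → 0 - 0 = 0, borrow out 0
  col 6: (1 - 0 borrow-in) - 0 → 1 - 0 = 1, borrow out 0
Reading bits MSB→LSB: 1001101
Strip leading zeros: 1001101
= 1001101


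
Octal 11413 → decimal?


Positional values:
Position 0: 3 × 8^0 = 3
Position 1: 1 × 8^1 = 8
Position 2: 4 × 8^2 = 256
Position 3: 1 × 8^3 = 512
Position 4: 1 × 8^4 = 4096
Sum = 3 + 8 + 256 + 512 + 4096
= 4875


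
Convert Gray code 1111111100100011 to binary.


Gray code: 1111111100100011
MSB stays the same: 1
Each subsequent bit = prev_binary XOR current_gray:
  B[1] = 1 XOR 1 = 0
  B[2] = 0 XOR 1 = 1
  B[3] = 1 XOR 1 = 0
  B[4] = 0 XOR 1 = 1
  B[5] = 1 XOR 1 = 0
  B[6] = 0 XOR 1 = 1
  B[7] = 1 XOR 1 = 0
  B[8] = 0 XOR 0 = 0
  B[9] = 0 XOR 0 = 0
  B[10] = 0 XOR 1 = 1
  B[11] = 1 XOR 0 = 1
  B[12] = 1 XOR 0 = 1
  B[13] = 1 XOR 0 = 1
  B[14] = 1 XOR 1 = 0
  B[15] = 0 XOR 1 = 1
= 1010101000111101 (43581 decimal)


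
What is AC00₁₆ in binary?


Each hex digit → 4 binary bits:
  A = 1010
  C = 1100
  0 = 0000
  0 = 0000
Concatenate: 1010 1100 0000 0000
= 1010110000000000


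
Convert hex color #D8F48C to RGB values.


Hex: #D8F48C
R = D8₁₆ = 216
G = F4₁₆ = 244
B = 8C₁₆ = 140
= RGB(216, 244, 140)


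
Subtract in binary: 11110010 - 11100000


Align and subtract column by column (LSB to MSB, borrowing when needed):
  11110010
- 11100000
  --------
  col 0: (0 - 0 borrow-in) - 0 → 0 - 0 = 0, borrow out 0
  col 1: (1 - 0 borrow-in) - 0 → 1 - 0 = 1, borrow out 0
  col 2: (0 - 0 borrow-in) - 0 → 0 - 0 = 0, borrow out 0
  col 3: (0 - 0 borrow-in) - 0 → 0 - 0 = 0, borrow out 0
  col 4: (1 - 0 borrow-in) - 0 → 1 - 0 = 1, borrow out 0
  col 5: (1 - 0 borrow-in) - 1 → 1 - 1 = 0, borrow out 0
  col 6: (1 - 0 borrow-in) - 1 → 1 - 1 = 0, borrow out 0
  col 7: (1 - 0 borrow-in) - 1 → 1 - 1 = 0, borrow out 0
Reading bits MSB→LSB: 00010010
Strip leading zeros: 10010
= 10010


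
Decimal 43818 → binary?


Divide by 2 repeatedly:
43818 ÷ 2 = 21909 remainder 0
21909 ÷ 2 = 10954 remainder 1
10954 ÷ 2 = 5477 remainder 0
5477 ÷ 2 = 2738 remainder 1
2738 ÷ 2 = 1369 remainder 0
1369 ÷ 2 = 684 remainder 1
684 ÷ 2 = 342 remainder 0
342 ÷ 2 = 171 remainder 0
171 ÷ 2 = 85 remainder 1
85 ÷ 2 = 42 remainder 1
42 ÷ 2 = 21 remainder 0
21 ÷ 2 = 10 remainder 1
10 ÷ 2 = 5 remainder 0
5 ÷ 2 = 2 remainder 1
2 ÷ 2 = 1 remainder 0
1 ÷ 2 = 0 remainder 1
Reading remainders bottom-up:
= 1010101100101010


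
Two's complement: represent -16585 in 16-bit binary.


Original: 0100000011001001
Step 1 - Invert all bits: 1011111100110110
Step 2 - Add 1: 1011111100110110 + 1
= 1011111100110111 (represents -16585)


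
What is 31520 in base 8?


Divide by 8 repeatedly:
31520 ÷ 8 = 3940 remainder 0
3940 ÷ 8 = 492 remainder 4
492 ÷ 8 = 61 remainder 4
61 ÷ 8 = 7 remainder 5
7 ÷ 8 = 0 remainder 7
Reading remainders bottom-up:
= 0o75440


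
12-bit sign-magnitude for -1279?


Sign bit: 1 (negative)
Magnitude: 1279 = 10011111111
= 110011111111


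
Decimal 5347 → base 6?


Divide by 6 repeatedly:
5347 ÷ 6 = 891 remainder 1
891 ÷ 6 = 148 remainder 3
148 ÷ 6 = 24 remainder 4
24 ÷ 6 = 4 remainder 0
4 ÷ 6 = 0 remainder 4
Reading remainders bottom-up:
= 40431


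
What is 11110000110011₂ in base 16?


Group into 4-bit nibbles: 0011110000110011
  0011 = 3
  1100 = C
  0011 = 3
  0011 = 3
= 0x3C33


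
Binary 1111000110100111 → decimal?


Positional values:
Bit 0: 1 × 2^0 = 1
Bit 1: 1 × 2^1 = 2
Bit 2: 1 × 2^2 = 4
Bit 5: 1 × 2^5 = 32
Bit 7: 1 × 2^7 = 128
Bit 8: 1 × 2^8 = 256
Bit 12: 1 × 2^12 = 4096
Bit 13: 1 × 2^13 = 8192
Bit 14: 1 × 2^14 = 16384
Bit 15: 1 × 2^15 = 32768
Sum = 1 + 2 + 4 + 32 + 128 + 256 + 4096 + 8192 + 16384 + 32768
= 61863


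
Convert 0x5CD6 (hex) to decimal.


Positional values:
Position 0: 6 × 16^0 = 6 × 1 = 6
Position 1: D × 16^1 = 13 × 16 = 208
Position 2: C × 16^2 = 12 × 256 = 3072
Position 3: 5 × 16^3 = 5 × 4096 = 20480
Sum = 6 + 208 + 3072 + 20480
= 23766


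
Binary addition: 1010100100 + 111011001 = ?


Align and add column by column (LSB to MSB, carry propagating):
  01010100100
+ 00111011001
  -----------
  col 0: 0 + 1 + 0 (carry in) = 1 → bit 1, carry out 0
  col 1: 0 + 0 + 0 (carry in) = 0 → bit 0, carry out 0
  col 2: 1 + 0 + 0 (carry in) = 1 → bit 1, carry out 0
  col 3: 0 + 1 + 0 (carry in) = 1 → bit 1, carry out 0
  col 4: 0 + 1 + 0 (carry in) = 1 → bit 1, carry out 0
  col 5: 1 + 0 + 0 (carry in) = 1 → bit 1, carry out 0
  col 6: 0 + 1 + 0 (carry in) = 1 → bit 1, carry out 0
  col 7: 1 + 1 + 0 (carry in) = 2 → bit 0, carry out 1
  col 8: 0 + 1 + 1 (carry in) = 2 → bit 0, carry out 1
  col 9: 1 + 0 + 1 (carry in) = 2 → bit 0, carry out 1
  col 10: 0 + 0 + 1 (carry in) = 1 → bit 1, carry out 0
Reading bits MSB→LSB: 10001111101
Strip leading zeros: 10001111101
= 10001111101


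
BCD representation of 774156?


Each digit → 4-bit binary:
  7 → 0111
  7 → 0111
  4 → 0100
  1 → 0001
  5 → 0101
  6 → 0110
= 0111 0111 0100 0001 0101 0110


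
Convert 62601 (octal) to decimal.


Positional values:
Position 0: 1 × 8^0 = 1
Position 1: 0 × 8^1 = 0
Position 2: 6 × 8^2 = 384
Position 3: 2 × 8^3 = 1024
Position 4: 6 × 8^4 = 24576
Sum = 1 + 0 + 384 + 1024 + 24576
= 25985


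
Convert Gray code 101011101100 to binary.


Gray code: 101011101100
MSB stays the same: 1
Each subsequent bit = prev_binary XOR current_gray:
  B[1] = 1 XOR 0 = 1
  B[2] = 1 XOR 1 = 0
  B[3] = 0 XOR 0 = 0
  B[4] = 0 XOR 1 = 1
  B[5] = 1 XOR 1 = 0
  B[6] = 0 XOR 1 = 1
  B[7] = 1 XOR 0 = 1
  B[8] = 1 XOR 1 = 0
  B[9] = 0 XOR 1 = 1
  B[10] = 1 XOR 0 = 1
  B[11] = 1 XOR 0 = 1
= 110010110111 (3255 decimal)


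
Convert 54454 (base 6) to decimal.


Positional values (base 6):
  4 × 6^0 = 4 × 1 = 4
  5 × 6^1 = 5 × 6 = 30
  4 × 6^2 = 4 × 36 = 144
  4 × 6^3 = 4 × 216 = 864
  5 × 6^4 = 5 × 1296 = 6480
Sum = 4 + 30 + 144 + 864 + 6480
= 7522


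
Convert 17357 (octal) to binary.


Each octal digit → 3 binary bits:
  1 = 001
  7 = 111
  3 = 011
  5 = 101
  7 = 111
Concatenate: 001 111 011 101 111
= 001111011101111


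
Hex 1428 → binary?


Each hex digit → 4 binary bits:
  1 = 0001
  4 = 0100
  2 = 0010
  8 = 1000
Concatenate: 0001 0100 0010 1000
= 0001010000101000


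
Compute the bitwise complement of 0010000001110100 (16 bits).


Original: 0010000001110100
Invert all bits:
  bit 0: 0 → 1
  bit 1: 0 → 1
  bit 2: 1 → 0
  bit 3: 0 → 1
  bit 4: 0 → 1
  bit 5: 0 → 1
  bit 6: 0 → 1
  bit 7: 0 → 1
  bit 8: 0 → 1
  bit 9: 1 → 0
  bit 10: 1 → 0
  bit 11: 1 → 0
  bit 12: 0 → 1
  bit 13: 1 → 0
  bit 14: 0 → 1
  bit 15: 0 → 1
= 1101111110001011


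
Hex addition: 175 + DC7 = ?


Align and add column by column (LSB to MSB, each column mod 16 with carry):
  0175
+ 0DC7
  ----
  col 0: 5(5) + 7(7) + 0 (carry in) = 12 → C(12), carry out 0
  col 1: 7(7) + C(12) + 0 (carry in) = 19 → 3(3), carry out 1
  col 2: 1(1) + D(13) + 1 (carry in) = 15 → F(15), carry out 0
  col 3: 0(0) + 0(0) + 0 (carry in) = 0 → 0(0), carry out 0
Reading digits MSB→LSB: 0F3C
Strip leading zeros: F3C
= 0xF3C


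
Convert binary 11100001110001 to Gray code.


Binary: 11100001110001
Gray code: G = B XOR (B >> 1)
B >> 1 = 01110000111000
11100001110001 XOR 01110000111000:
  1 XOR 0 = 1
  1 XOR 1 = 0
  1 XOR 1 = 0
  0 XOR 1 = 1
  0 XOR 0 = 0
  0 XOR 0 = 0
  0 XOR 0 = 0
  1 XOR 0 = 1
  1 XOR 1 = 0
  1 XOR 1 = 0
  0 XOR 1 = 1
  0 XOR 0 = 0
  0 XOR 0 = 0
  1 XOR 0 = 1
= 10010001001001


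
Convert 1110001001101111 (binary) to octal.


Group into 3-bit groups: 001110001001101111
  001 = 1
  110 = 6
  001 = 1
  001 = 1
  101 = 5
  111 = 7
= 0o161157


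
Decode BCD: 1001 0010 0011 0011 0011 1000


Each 4-bit group → digit:
  1001 → 9
  0010 → 2
  0011 → 3
  0011 → 3
  0011 → 3
  1000 → 8
= 923338


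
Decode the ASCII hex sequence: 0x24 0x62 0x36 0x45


Codes (hex): 0x24 0x62 0x36 0x45
Per-code ASCII lookup:
  0x24 = 36  (special character) → '$'
  0x62 = 98  (range 97-122: lowercase, 98 - 97 = 1) → 'b'
  0x36 = 54  (range 48-57: digits, 54 - 48 = 6) → '6'
  0x45 = 69  (range 65-90: uppercase, 69 - 65 = 4) → 'E'
= '$b6E'


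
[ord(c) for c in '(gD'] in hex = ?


String: '(gD'  (3 characters)
Per-character ASCII lookup:
  '(': special character: '(' = 40 → 0x28
  'g': lowercase starts at 97: 'g' = 97 + 6 = 103 → 0x67
  'D': uppercase starts at 65: 'D' = 65 + 3 = 68 → 0x44
= 0x28 0x67 0x44


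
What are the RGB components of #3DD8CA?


Hex: #3DD8CA
R = 3D₁₆ = 61
G = D8₁₆ = 216
B = CA₁₆ = 202
= RGB(61, 216, 202)


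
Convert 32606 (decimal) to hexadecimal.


Divide by 16 repeatedly:
32606 ÷ 16 = 2037 remainder 14 (E)
2037 ÷ 16 = 127 remainder 5 (5)
127 ÷ 16 = 7 remainder 15 (F)
7 ÷ 16 = 0 remainder 7 (7)
Reading remainders bottom-up:
= 0x7F5E


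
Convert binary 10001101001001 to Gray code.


Binary: 10001101001001
Gray code: G = B XOR (B >> 1)
B >> 1 = 01000110100100
10001101001001 XOR 01000110100100:
  1 XOR 0 = 1
  0 XOR 1 = 1
  0 XOR 0 = 0
  0 XOR 0 = 0
  1 XOR 0 = 1
  1 XOR 1 = 0
  0 XOR 1 = 1
  1 XOR 0 = 1
  0 XOR 1 = 1
  0 XOR 0 = 0
  1 XOR 0 = 1
  0 XOR 1 = 1
  0 XOR 0 = 0
  1 XOR 0 = 1
= 11001011101101


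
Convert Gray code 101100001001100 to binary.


Gray code: 101100001001100
MSB stays the same: 1
Each subsequent bit = prev_binary XOR current_gray:
  B[1] = 1 XOR 0 = 1
  B[2] = 1 XOR 1 = 0
  B[3] = 0 XOR 1 = 1
  B[4] = 1 XOR 0 = 1
  B[5] = 1 XOR 0 = 1
  B[6] = 1 XOR 0 = 1
  B[7] = 1 XOR 0 = 1
  B[8] = 1 XOR 1 = 0
  B[9] = 0 XOR 0 = 0
  B[10] = 0 XOR 0 = 0
  B[11] = 0 XOR 1 = 1
  B[12] = 1 XOR 1 = 0
  B[13] = 0 XOR 0 = 0
  B[14] = 0 XOR 0 = 0
= 110111110001000 (28552 decimal)


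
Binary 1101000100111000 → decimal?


Positional values:
Bit 3: 1 × 2^3 = 8
Bit 4: 1 × 2^4 = 16
Bit 5: 1 × 2^5 = 32
Bit 8: 1 × 2^8 = 256
Bit 12: 1 × 2^12 = 4096
Bit 14: 1 × 2^14 = 16384
Bit 15: 1 × 2^15 = 32768
Sum = 8 + 16 + 32 + 256 + 4096 + 16384 + 32768
= 53560


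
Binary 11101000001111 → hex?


Group into 4-bit nibbles: 0011101000001111
  0011 = 3
  1010 = A
  0000 = 0
  1111 = F
= 0x3A0F


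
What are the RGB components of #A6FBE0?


Hex: #A6FBE0
R = A6₁₆ = 166
G = FB₁₆ = 251
B = E0₁₆ = 224
= RGB(166, 251, 224)


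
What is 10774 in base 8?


Divide by 8 repeatedly:
10774 ÷ 8 = 1346 remainder 6
1346 ÷ 8 = 168 remainder 2
168 ÷ 8 = 21 remainder 0
21 ÷ 8 = 2 remainder 5
2 ÷ 8 = 0 remainder 2
Reading remainders bottom-up:
= 0o25026


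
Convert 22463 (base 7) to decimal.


Positional values (base 7):
  3 × 7^0 = 3 × 1 = 3
  6 × 7^1 = 6 × 7 = 42
  4 × 7^2 = 4 × 49 = 196
  2 × 7^3 = 2 × 343 = 686
  2 × 7^4 = 2 × 2401 = 4802
Sum = 3 + 42 + 196 + 686 + 4802
= 5729


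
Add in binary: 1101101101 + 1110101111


Align and add column by column (LSB to MSB, carry propagating):
  01101101101
+ 01110101111
  -----------
  col 0: 1 + 1 + 0 (carry in) = 2 → bit 0, carry out 1
  col 1: 0 + 1 + 1 (carry in) = 2 → bit 0, carry out 1
  col 2: 1 + 1 + 1 (carry in) = 3 → bit 1, carry out 1
  col 3: 1 + 1 + 1 (carry in) = 3 → bit 1, carry out 1
  col 4: 0 + 0 + 1 (carry in) = 1 → bit 1, carry out 0
  col 5: 1 + 1 + 0 (carry in) = 2 → bit 0, carry out 1
  col 6: 1 + 0 + 1 (carry in) = 2 → bit 0, carry out 1
  col 7: 0 + 1 + 1 (carry in) = 2 → bit 0, carry out 1
  col 8: 1 + 1 + 1 (carry in) = 3 → bit 1, carry out 1
  col 9: 1 + 1 + 1 (carry in) = 3 → bit 1, carry out 1
  col 10: 0 + 0 + 1 (carry in) = 1 → bit 1, carry out 0
Reading bits MSB→LSB: 11100011100
Strip leading zeros: 11100011100
= 11100011100


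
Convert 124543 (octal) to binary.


Each octal digit → 3 binary bits:
  1 = 001
  2 = 010
  4 = 100
  5 = 101
  4 = 100
  3 = 011
Concatenate: 001 010 100 101 100 011
= 001010100101100011


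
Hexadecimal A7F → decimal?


Positional values:
Position 0: F × 16^0 = 15 × 1 = 15
Position 1: 7 × 16^1 = 7 × 16 = 112
Position 2: A × 16^2 = 10 × 256 = 2560
Sum = 15 + 112 + 2560
= 2687


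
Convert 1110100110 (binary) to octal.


Group into 3-bit groups: 001110100110
  001 = 1
  110 = 6
  100 = 4
  110 = 6
= 0o1646


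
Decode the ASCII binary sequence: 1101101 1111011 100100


Codes (binary): 1101101 1111011 100100
Per-code ASCII lookup:
  1101101 = 109  (range 97-122: lowercase, 109 - 97 = 12) → 'm'
  1111011 = 123  (special character) → '{'
  100100 = 36  (special character) → '$'
= 'm{$'


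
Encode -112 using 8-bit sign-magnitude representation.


Sign bit: 1 (negative)
Magnitude: 112 = 1110000
= 11110000


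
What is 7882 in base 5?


Divide by 5 repeatedly:
7882 ÷ 5 = 1576 remainder 2
1576 ÷ 5 = 315 remainder 1
315 ÷ 5 = 63 remainder 0
63 ÷ 5 = 12 remainder 3
12 ÷ 5 = 2 remainder 2
2 ÷ 5 = 0 remainder 2
Reading remainders bottom-up:
= 223012


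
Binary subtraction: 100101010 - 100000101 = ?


Align and subtract column by column (LSB to MSB, borrowing when needed):
  100101010
- 100000101
  ---------
  col 0: (0 - 0 borrow-in) - 1 → borrow from next column: (0+2) - 1 = 1, borrow out 1
  col 1: (1 - 1 borrow-in) - 0 → 0 - 0 = 0, borrow out 0
  col 2: (0 - 0 borrow-in) - 1 → borrow from next column: (0+2) - 1 = 1, borrow out 1
  col 3: (1 - 1 borrow-in) - 0 → 0 - 0 = 0, borrow out 0
  col 4: (0 - 0 borrow-in) - 0 → 0 - 0 = 0, borrow out 0
  col 5: (1 - 0 borrow-in) - 0 → 1 - 0 = 1, borrow out 0
  col 6: (0 - 0 borrow-in) - 0 → 0 - 0 = 0, borrow out 0
  col 7: (0 - 0 borrow-in) - 0 → 0 - 0 = 0, borrow out 0
  col 8: (1 - 0 borrow-in) - 1 → 1 - 1 = 0, borrow out 0
Reading bits MSB→LSB: 000100101
Strip leading zeros: 100101
= 100101


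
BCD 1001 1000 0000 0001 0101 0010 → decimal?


Each 4-bit group → digit:
  1001 → 9
  1000 → 8
  0000 → 0
  0001 → 1
  0101 → 5
  0010 → 2
= 980152


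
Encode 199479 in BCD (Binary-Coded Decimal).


Each digit → 4-bit binary:
  1 → 0001
  9 → 1001
  9 → 1001
  4 → 0100
  7 → 0111
  9 → 1001
= 0001 1001 1001 0100 0111 1001


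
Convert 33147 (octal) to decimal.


Positional values:
Position 0: 7 × 8^0 = 7
Position 1: 4 × 8^1 = 32
Position 2: 1 × 8^2 = 64
Position 3: 3 × 8^3 = 1536
Position 4: 3 × 8^4 = 12288
Sum = 7 + 32 + 64 + 1536 + 12288
= 13927


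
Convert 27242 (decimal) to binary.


Divide by 2 repeatedly:
27242 ÷ 2 = 13621 remainder 0
13621 ÷ 2 = 6810 remainder 1
6810 ÷ 2 = 3405 remainder 0
3405 ÷ 2 = 1702 remainder 1
1702 ÷ 2 = 851 remainder 0
851 ÷ 2 = 425 remainder 1
425 ÷ 2 = 212 remainder 1
212 ÷ 2 = 106 remainder 0
106 ÷ 2 = 53 remainder 0
53 ÷ 2 = 26 remainder 1
26 ÷ 2 = 13 remainder 0
13 ÷ 2 = 6 remainder 1
6 ÷ 2 = 3 remainder 0
3 ÷ 2 = 1 remainder 1
1 ÷ 2 = 0 remainder 1
Reading remainders bottom-up:
= 110101001101010


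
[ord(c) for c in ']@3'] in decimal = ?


String: ']@3'  (3 characters)
Per-character ASCII lookup:
  ']': special character: ']' = 93
  '@': special character: '@' = 64
  '3': digits start at 48: '3' = 48 + 3 = 51
= 93 64 51


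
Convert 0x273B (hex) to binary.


Each hex digit → 4 binary bits:
  2 = 0010
  7 = 0111
  3 = 0011
  B = 1011
Concatenate: 0010 0111 0011 1011
= 0010011100111011


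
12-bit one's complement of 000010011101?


Original: 000010011101
Invert all bits:
  bit 0: 0 → 1
  bit 1: 0 → 1
  bit 2: 0 → 1
  bit 3: 0 → 1
  bit 4: 1 → 0
  bit 5: 0 → 1
  bit 6: 0 → 1
  bit 7: 1 → 0
  bit 8: 1 → 0
  bit 9: 1 → 0
  bit 10: 0 → 1
  bit 11: 1 → 0
= 111101100010


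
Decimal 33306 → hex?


Divide by 16 repeatedly:
33306 ÷ 16 = 2081 remainder 10 (A)
2081 ÷ 16 = 130 remainder 1 (1)
130 ÷ 16 = 8 remainder 2 (2)
8 ÷ 16 = 0 remainder 8 (8)
Reading remainders bottom-up:
= 0x821A


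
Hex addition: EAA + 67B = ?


Align and add column by column (LSB to MSB, each column mod 16 with carry):
  0EAA
+ 067B
  ----
  col 0: A(10) + B(11) + 0 (carry in) = 21 → 5(5), carry out 1
  col 1: A(10) + 7(7) + 1 (carry in) = 18 → 2(2), carry out 1
  col 2: E(14) + 6(6) + 1 (carry in) = 21 → 5(5), carry out 1
  col 3: 0(0) + 0(0) + 1 (carry in) = 1 → 1(1), carry out 0
Reading digits MSB→LSB: 1525
Strip leading zeros: 1525
= 0x1525
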